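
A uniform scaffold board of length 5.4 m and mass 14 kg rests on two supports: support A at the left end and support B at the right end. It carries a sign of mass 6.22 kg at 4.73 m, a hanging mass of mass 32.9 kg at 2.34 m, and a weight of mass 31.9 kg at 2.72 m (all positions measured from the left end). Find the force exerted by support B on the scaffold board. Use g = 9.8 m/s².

R_B ≈ 419 N

About support A:
Beam weight: 14 × 9.8 = 137.2 N down at 2.7 m → arm 2.7 m, τ = 137.2 × 2.7 = 370.4 N·m clockwise.
Sign: 6.22 × 9.8 = 60.96 N down at 4.73 m → arm 4.73 m, τ = 60.96 × 4.73 = 288.3 N·m clockwise.
Hanging mass: 32.9 × 9.8 = 322.4 N down at 2.34 m → arm 2.34 m, τ = 322.4 × 2.34 = 754.4 N·m clockwise.
Weight: 31.9 × 9.8 = 312.6 N down at 2.72 m → arm 2.72 m, τ = 312.6 × 2.72 = 850.3 N·m clockwise.
Net load moment about support A = 2263 N·m clockwise.
Reaction R at support B is upward at 5.4 m, arm 5.4 m → moment R × 5.4 counterclockwise.
Setting net torque to zero: R × 5.4 = 2263 → R = 419 N.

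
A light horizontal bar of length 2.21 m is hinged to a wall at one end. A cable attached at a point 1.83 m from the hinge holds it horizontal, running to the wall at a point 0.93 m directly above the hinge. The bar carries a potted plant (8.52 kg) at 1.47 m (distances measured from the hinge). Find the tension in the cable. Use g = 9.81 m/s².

Choose the hinge as the axis so the unknown hinge reaction has zero arm there.
Potted plant: 8.52 × 9.81 = 83.58 N down at 1.47 m → arm 1.47 m, τ = 83.58 × 1.47 = 122.9 N·m clockwise.
Total clockwise load moment = 122.9 N·m.
The cable tension T acts at 1.83 m; only its component perpendicular to the bar, T sinθ, produces torque. sinθ = h/√(h²+d²) = 0.93/√(0.93²+1.83²) = 0.453.
Στ = 0 ⇒ T × 1.83 × 0.453 = 122.9 ⇒ T = 122.9 / 0.829 = 148 N.

T ≈ 148 N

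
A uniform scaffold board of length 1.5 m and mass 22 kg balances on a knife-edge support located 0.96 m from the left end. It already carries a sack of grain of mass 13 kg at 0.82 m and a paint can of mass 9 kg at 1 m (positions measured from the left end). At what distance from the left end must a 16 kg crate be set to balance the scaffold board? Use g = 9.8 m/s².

Choose the knife-edge support (at 0.96 m from the left end) as the axis so the support reaction has zero arm there.
Beam weight: 22 × 9.8 = 215.6 N down at 0.75 m → arm 0.21 m, τ = 215.6 × 0.21 = 45.28 N·m counterclockwise.
Sack of grain: 13 × 9.8 = 127.4 N down at 0.82 m → arm 0.14 m, τ = 127.4 × 0.14 = 17.84 N·m counterclockwise.
Paint can: 9 × 9.8 = 88.2 N down at 1 m → arm 0.04 m, τ = 88.2 × 0.04 = 3.528 N·m clockwise.
Net moment of existing loads = 59.59 N·m counterclockwise.
The crate weighs 16 × 9.8 = 156.8 N and must supply an equal clockwise moment, so its lever arm about the knife-edge support is 59.59 / 156.8 = 0.38 m.
That puts it at 0.96 + 0.38 = 1.34 m from the left end.

x ≈ 1.34 m from the left end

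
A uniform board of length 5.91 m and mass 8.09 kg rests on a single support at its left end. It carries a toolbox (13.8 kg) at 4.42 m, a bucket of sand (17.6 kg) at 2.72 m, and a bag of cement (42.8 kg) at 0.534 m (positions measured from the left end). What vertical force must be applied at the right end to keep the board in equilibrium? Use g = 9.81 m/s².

F ≈ 258 N

Taking torques about the left end:
Beam weight: 8.09 × 9.81 = 79.36 N down at 2.955 m → arm 2.955 m, τ = 79.36 × 2.955 = 234.5 N·m clockwise.
Toolbox: 13.8 × 9.81 = 135.4 N down at 4.42 m → arm 4.42 m, τ = 135.4 × 4.42 = 598.5 N·m clockwise.
Bucket of sand: 17.6 × 9.81 = 172.7 N down at 2.72 m → arm 2.72 m, τ = 172.7 × 2.72 = 469.7 N·m clockwise.
Bag of cement: 42.8 × 9.81 = 419.9 N down at 0.534 m → arm 0.534 m, τ = 419.9 × 0.534 = 224.2 N·m clockwise.
Net moment of the loads = 1527 N·m clockwise.
The upward force F acts at the right end, arm 5.91 m, giving F × 5.91 counterclockwise.
Setting net torque to zero: F × 5.91 = 1527 → F = 1527 / 5.91 = 258 N.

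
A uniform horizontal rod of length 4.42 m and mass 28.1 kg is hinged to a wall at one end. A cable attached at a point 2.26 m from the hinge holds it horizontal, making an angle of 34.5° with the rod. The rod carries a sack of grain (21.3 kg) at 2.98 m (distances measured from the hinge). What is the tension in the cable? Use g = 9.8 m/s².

Choose the hinge as the axis so the unknown hinge reaction has zero arm there.
Beam weight: 28.1 × 9.8 = 275.4 N down at 2.21 m → arm 2.21 m, τ = 275.4 × 2.21 = 608.6 N·m clockwise.
Sack of grain: 21.3 × 9.8 = 208.7 N down at 2.98 m → arm 2.98 m, τ = 208.7 × 2.98 = 621.9 N·m clockwise.
Total clockwise load moment = 1230 N·m.
The cable tension T acts at 2.26 m; only its component perpendicular to the rod, T sinθ, produces torque. sin 34.5° = 0.5664.
Στ = 0 ⇒ T × 2.26 × 0.5664 = 1230 ⇒ T = 1230 / 1.28 = 961 N.

T ≈ 961 N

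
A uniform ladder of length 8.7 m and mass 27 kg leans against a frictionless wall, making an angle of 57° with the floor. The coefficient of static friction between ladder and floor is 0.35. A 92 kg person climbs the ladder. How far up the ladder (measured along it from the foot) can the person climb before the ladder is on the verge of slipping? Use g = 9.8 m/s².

Take moments about the foot of the ladder.
Ladder weight 27×9.8 = 264.6 N acts at 4.35 m along the ladder; its horizontal arm is 4.35·cos57° = 2.369 m → τ = 626.8 N·m clockwise.
Person weight 92×9.8 = 901.6 N at distance d → arm d·cos57° → τ = 901.6·d·0.5446 clockwise.
Wall normal N at the top has arm L sinθ = 7.296 m counterclockwise, so Στ = 0 gives N·7.296 = 626.8 + 491·d.
ΣFy = 0 ⇒ N_floor = 1166 N, so the maximum friction is μ_s·N_floor = 0.35×1166 = 408.1 N. ΣFx = 0 ⇒ N_wall = f, so at the slipping point N = 408.1 N.
Substituting: 408.1×7.296 = 626.8 + 491·d ⇒ d = (2977 − 626.8) / 491 = 4.79 m.

d ≈ 4.79 m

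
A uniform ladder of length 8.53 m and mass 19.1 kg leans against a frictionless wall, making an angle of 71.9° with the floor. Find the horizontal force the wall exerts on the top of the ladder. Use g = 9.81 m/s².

Take moments about the foot of the ladder.
Ladder weight 19.1×9.81 = 187.4 N acts at 4.265 m along the ladder; its horizontal arm is 4.265·cos71.9° = 1.325 m → τ = 248.3 N·m clockwise.
Wall normal N acts horizontally at the top; its moment arm is the height L sinθ = 8.53·sin71.9° = 8.108 m, counterclockwise.
Setting net torque to zero: N × 8.108 = 248.3 → N = 30.6 N.

N_wall ≈ 30.6 N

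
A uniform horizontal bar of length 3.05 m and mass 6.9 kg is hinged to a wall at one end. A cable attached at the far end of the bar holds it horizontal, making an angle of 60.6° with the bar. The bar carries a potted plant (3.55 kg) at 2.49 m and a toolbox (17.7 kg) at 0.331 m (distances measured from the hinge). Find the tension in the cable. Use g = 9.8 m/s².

Sum moments about the hinge (the unknown hinge reaction has zero arm there).
Beam weight: 6.9 × 9.8 = 67.62 N down at 1.525 m → arm 1.525 m, τ = 67.62 × 1.525 = 103.1 N·m clockwise.
Potted plant: 3.55 × 9.8 = 34.79 N down at 2.49 m → arm 2.49 m, τ = 34.79 × 2.49 = 86.63 N·m clockwise.
Toolbox: 17.7 × 9.8 = 173.5 N down at 0.331 m → arm 0.331 m, τ = 173.5 × 0.331 = 57.43 N·m clockwise.
Total clockwise load moment = 247.2 N·m.
The cable tension T acts at 3.05 m; only its component perpendicular to the bar, T sinθ, produces torque. sin 60.6° = 0.8712.
For rotational equilibrium, T × 3.05 × 0.8712 = 247.2, so T = 247.2 / 2.657 = 93 N.

T ≈ 93 N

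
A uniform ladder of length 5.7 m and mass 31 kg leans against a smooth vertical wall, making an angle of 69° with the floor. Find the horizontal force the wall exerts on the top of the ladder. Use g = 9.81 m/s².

Sum moments about the foot of the ladder (the floor normal and friction both act there and drop out).
Ladder weight 31×9.81 = 304.1 N acts at 2.85 m along the ladder; its horizontal arm is 2.85·cos69° = 1.021 m → τ = 310.5 N·m clockwise.
Wall normal N acts horizontally at the top; its moment arm is the height L sinθ = 5.7·sin69° = 5.321 m, counterclockwise.
Στ = 0 ⇒ N × 5.321 = 310.5 ⇒ N = 58.4 N.

N_wall ≈ 58.4 N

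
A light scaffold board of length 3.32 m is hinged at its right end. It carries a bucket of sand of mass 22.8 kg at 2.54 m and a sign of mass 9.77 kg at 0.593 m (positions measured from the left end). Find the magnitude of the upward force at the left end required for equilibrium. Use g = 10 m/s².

Sum moments about the right end (the unknown pivot reaction has zero arm there).
Bucket of sand: 22.8 × 10 = 228 N down at 2.54 m → arm 0.78 m, τ = 228 × 0.78 = 177.8 N·m counterclockwise.
Sign: 9.77 × 10 = 97.7 N down at 0.593 m → arm 2.727 m, τ = 97.7 × 2.727 = 266.4 N·m counterclockwise.
Net moment of the loads = 444.2 N·m counterclockwise.
The upward force F acts at the left end, arm 3.32 m, giving F × 3.32 clockwise.
Balancing moments: F × 3.32 = 444.2, giving F = 444.2 / 3.32 = 134 N.

F ≈ 134 N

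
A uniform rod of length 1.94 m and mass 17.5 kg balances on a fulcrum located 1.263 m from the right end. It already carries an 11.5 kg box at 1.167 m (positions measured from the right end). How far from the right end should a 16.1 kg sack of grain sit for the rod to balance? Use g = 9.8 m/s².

Sum moments about the fulcrum (at 1.263 m from the right end) (the support reaction has zero arm there).
Beam weight: 17.5 × 9.8 = 171.5 N down at 0.97 m → arm 0.293 m, τ = 171.5 × 0.293 = 50.25 N·m clockwise.
Box: 11.5 × 9.8 = 112.7 N down at 1.167 m → arm 0.096 m, τ = 112.7 × 0.096 = 10.82 N·m clockwise.
Net moment of existing loads = 61.07 N·m clockwise.
The sack of grain weighs 16.1 × 9.8 = 157.8 N and must supply an equal counterclockwise moment, so its lever arm about the fulcrum is 61.07 / 157.8 = 0.387 m.
That puts it at 1.263 + 0.387 = 1.65 m from the right end.

x ≈ 1.65 m from the right end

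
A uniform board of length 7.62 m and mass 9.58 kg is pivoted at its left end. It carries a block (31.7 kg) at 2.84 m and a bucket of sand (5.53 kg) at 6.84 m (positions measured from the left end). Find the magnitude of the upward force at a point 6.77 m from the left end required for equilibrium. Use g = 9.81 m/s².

Choose the left end as the axis so the unknown pivot reaction has zero arm there.
Beam weight: 9.58 × 9.81 = 93.98 N down at 3.81 m → arm 3.81 m, τ = 93.98 × 3.81 = 358.1 N·m clockwise.
Block: 31.7 × 9.81 = 311 N down at 2.84 m → arm 2.84 m, τ = 311 × 2.84 = 883.2 N·m clockwise.
Bucket of sand: 5.53 × 9.81 = 54.25 N down at 6.84 m → arm 6.84 m, τ = 54.25 × 6.84 = 371.1 N·m clockwise.
Net moment of the loads = 1612 N·m clockwise.
The upward force F acts at a point 6.77 m from the left end, arm 6.77 m, giving F × 6.77 counterclockwise.
Balancing moments: F × 6.77 = 1612, giving F = 1612 / 6.77 = 238 N.

F ≈ 238 N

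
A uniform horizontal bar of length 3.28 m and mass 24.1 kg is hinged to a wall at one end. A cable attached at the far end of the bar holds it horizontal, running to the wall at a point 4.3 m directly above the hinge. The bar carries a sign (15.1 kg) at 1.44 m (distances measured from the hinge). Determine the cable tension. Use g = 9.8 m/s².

Sum moments about the hinge (the unknown hinge reaction has zero arm there).
Beam weight: 24.1 × 9.8 = 236.2 N down at 1.64 m → arm 1.64 m, τ = 236.2 × 1.64 = 387.4 N·m clockwise.
Sign: 15.1 × 9.8 = 148 N down at 1.44 m → arm 1.44 m, τ = 148 × 1.44 = 213.1 N·m clockwise.
Total clockwise load moment = 600.5 N·m.
The cable tension T acts at 3.28 m; only its component perpendicular to the bar, T sinθ, produces torque. sinθ = h/√(h²+d²) = 4.3/√(4.3²+3.28²) = 0.7951.
Balancing moments: T × 3.28 × 0.7951 = 600.5, giving T = 600.5 / 2.608 = 230 N.

T ≈ 230 N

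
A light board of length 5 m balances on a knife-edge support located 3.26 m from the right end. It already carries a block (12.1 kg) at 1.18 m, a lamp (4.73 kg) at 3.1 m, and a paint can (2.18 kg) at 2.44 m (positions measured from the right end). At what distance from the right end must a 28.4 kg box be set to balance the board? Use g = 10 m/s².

About the knife-edge support (at 3.26 m from the right end):
Block: 12.1 × 10 = 121 N down at 1.18 m → arm 2.08 m, τ = 121 × 2.08 = 251.7 N·m clockwise.
Lamp: 4.73 × 10 = 47.3 N down at 3.1 m → arm 0.16 m, τ = 47.3 × 0.16 = 7.568 N·m clockwise.
Paint can: 2.18 × 10 = 21.8 N down at 2.44 m → arm 0.82 m, τ = 21.8 × 0.82 = 17.88 N·m clockwise.
Net moment of existing loads = 277.1 N·m clockwise.
The box weighs 28.4 × 10 = 284 N and must supply an equal counterclockwise moment, so its lever arm about the knife-edge support is 277.1 / 284 = 0.976 m.
That puts it at 3.26 + 0.976 = 4.24 m from the right end.

x ≈ 4.24 m from the right end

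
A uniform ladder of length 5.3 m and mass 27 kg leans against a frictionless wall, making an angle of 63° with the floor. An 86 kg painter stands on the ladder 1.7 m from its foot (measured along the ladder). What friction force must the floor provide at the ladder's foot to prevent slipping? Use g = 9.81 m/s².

Choose the foot of the ladder as the axis so the floor normal and friction both act there and drop out.
Ladder weight 27×9.81 = 264.9 N acts at 2.65 m along the ladder; its horizontal arm is 2.65·cos63° = 1.203 m → τ = 318.7 N·m clockwise.
Painter: 86×9.81 = 843.7 N at 1.7 m → arm 0.7718 m → τ = 651.2 N·m clockwise.
Wall normal N acts horizontally at the top; its moment arm is the height L sinθ = 5.3·sin63° = 4.722 m, counterclockwise.
Στ = 0 ⇒ N × 4.722 = 969.9 ⇒ N = 205 N.
ΣFx = 0: friction at the foot balances the wall's push, so f = N_wall = 205 N.

f ≈ 205 N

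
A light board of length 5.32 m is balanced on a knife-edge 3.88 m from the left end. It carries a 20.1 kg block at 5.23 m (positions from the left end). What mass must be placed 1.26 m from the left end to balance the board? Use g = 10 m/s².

Take moments about the knife-edge (at 3.88 m from the left end).
Block: 20.1 × 10 = 201 N down at 5.23 m → arm 1.35 m, τ = 201 × 1.35 = 271.4 N·m clockwise.
Net moment of known loads = 271.4 N·m clockwise.
An unknown mass m at 1.26 m has arm 2.62 m; its moment is m·g·2.62 counterclockwise.
Balancing moments: m × 10 × 2.62 = 271.4, giving m = 271.4 / (10 × 2.62) = 10.4 kg.

m ≈ 10.4 kg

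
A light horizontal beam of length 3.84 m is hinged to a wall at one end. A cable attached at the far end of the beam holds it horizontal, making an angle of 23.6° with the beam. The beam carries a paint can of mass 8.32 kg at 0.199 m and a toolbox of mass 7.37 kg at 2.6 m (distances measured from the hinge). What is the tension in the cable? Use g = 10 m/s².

Take moments about the hinge.
Paint can: 8.32 × 10 = 83.2 N down at 0.199 m → arm 0.199 m, τ = 83.2 × 0.199 = 16.56 N·m clockwise.
Toolbox: 7.37 × 10 = 73.7 N down at 2.6 m → arm 2.6 m, τ = 73.7 × 2.6 = 191.6 N·m clockwise.
Total clockwise load moment = 208.2 N·m.
The cable tension T acts at 3.84 m; only its component perpendicular to the beam, T sinθ, produces torque. sin 23.6° = 0.4003.
Setting net torque to zero: T × 3.84 × 0.4003 = 208.2 → T = 208.2 / 1.537 = 135 N.

T ≈ 135 N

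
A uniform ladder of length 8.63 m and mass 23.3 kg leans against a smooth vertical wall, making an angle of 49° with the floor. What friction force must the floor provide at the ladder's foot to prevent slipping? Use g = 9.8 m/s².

Sum moments about the foot of the ladder (the floor normal and friction both act there and drop out).
Ladder weight 23.3×9.8 = 228.3 N acts at 4.315 m along the ladder; its horizontal arm is 4.315·cos49° = 2.831 m → τ = 646.3 N·m clockwise.
Wall normal N acts horizontally at the top; its moment arm is the height L sinθ = 8.63·sin49° = 6.513 m, counterclockwise.
Setting net torque to zero: N × 6.513 = 646.3 → N = 99.2 N.
ΣFx = 0: friction at the foot balances the wall's push, so f = N_wall = 99.2 N.

f ≈ 99.2 N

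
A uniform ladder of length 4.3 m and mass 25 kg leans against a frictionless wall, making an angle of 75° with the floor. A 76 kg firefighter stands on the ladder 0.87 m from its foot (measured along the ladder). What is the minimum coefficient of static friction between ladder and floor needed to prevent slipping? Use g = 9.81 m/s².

Choose the foot of the ladder as the axis so the floor normal and friction both act there and drop out.
Ladder weight 25×9.81 = 245.2 N acts at 2.15 m along the ladder; its horizontal arm is 2.15·cos75° = 0.5565 m → τ = 136.5 N·m clockwise.
Firefighter: 76×9.81 = 745.6 N at 0.87 m → arm 0.2252 m → τ = 167.9 N·m clockwise.
Wall normal N acts horizontally at the top; its moment arm is the height L sinθ = 4.3·sin75° = 4.153 m, counterclockwise.
Στ = 0 ⇒ N × 4.153 = 304.4 ⇒ N = 73.3 N.
ΣFx = 0 ⇒ f = N_wall = 73.3 N. ΣFy = 0 ⇒ N_floor = 990.8 N.
μ_min = f / N_floor = 73.3 / 990.8 = 0.074.

μ_min ≈ 0.074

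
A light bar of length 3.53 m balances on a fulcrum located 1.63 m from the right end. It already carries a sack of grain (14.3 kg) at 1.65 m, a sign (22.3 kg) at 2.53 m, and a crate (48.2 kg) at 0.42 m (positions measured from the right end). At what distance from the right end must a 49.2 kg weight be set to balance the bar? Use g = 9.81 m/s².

x ≈ 2.4 m from the right end

Taking torques about the fulcrum (at 1.63 m from the right end):
Sack of grain: 14.3 × 9.81 = 140.3 N down at 1.65 m → arm 0.02 m, τ = 140.3 × 0.02 = 2.806 N·m counterclockwise.
Sign: 22.3 × 9.81 = 218.8 N down at 2.53 m → arm 0.9 m, τ = 218.8 × 0.9 = 196.9 N·m counterclockwise.
Crate: 48.2 × 9.81 = 472.8 N down at 0.42 m → arm 1.21 m, τ = 472.8 × 1.21 = 572.1 N·m clockwise.
Net moment of existing loads = 372.4 N·m clockwise.
The weight weighs 49.2 × 9.81 = 482.7 N and must supply an equal counterclockwise moment, so its lever arm about the fulcrum is 372.4 / 482.7 = 0.771 m.
That puts it at 1.63 + 0.771 = 2.4 m from the right end.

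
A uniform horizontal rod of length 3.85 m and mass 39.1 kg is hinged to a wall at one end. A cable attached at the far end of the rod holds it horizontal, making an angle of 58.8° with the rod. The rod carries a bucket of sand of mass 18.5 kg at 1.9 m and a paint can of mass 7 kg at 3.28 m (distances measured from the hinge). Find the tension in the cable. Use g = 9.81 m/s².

Sum moments about the hinge (the unknown hinge reaction has zero arm there).
Beam weight: 39.1 × 9.81 = 383.6 N down at 1.925 m → arm 1.925 m, τ = 383.6 × 1.925 = 738.4 N·m clockwise.
Bucket of sand: 18.5 × 9.81 = 181.5 N down at 1.9 m → arm 1.9 m, τ = 181.5 × 1.9 = 344.8 N·m clockwise.
Paint can: 7 × 9.81 = 68.67 N down at 3.28 m → arm 3.28 m, τ = 68.67 × 3.28 = 225.2 N·m clockwise.
Total clockwise load moment = 1308 N·m.
The cable tension T acts at 3.85 m; only its component perpendicular to the rod, T sinθ, produces torque. sin 58.8° = 0.8554.
Balancing moments: T × 3.85 × 0.8554 = 1308, giving T = 1308 / 3.293 = 397 N.

T ≈ 397 N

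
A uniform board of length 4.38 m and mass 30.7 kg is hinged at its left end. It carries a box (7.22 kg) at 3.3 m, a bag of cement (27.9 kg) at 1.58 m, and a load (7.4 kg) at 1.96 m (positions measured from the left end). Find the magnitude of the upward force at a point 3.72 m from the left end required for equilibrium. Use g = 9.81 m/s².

Taking torques about the left end:
Beam weight: 30.7 × 9.81 = 301.2 N down at 2.19 m → arm 2.19 m, τ = 301.2 × 2.19 = 659.6 N·m clockwise.
Box: 7.22 × 9.81 = 70.83 N down at 3.3 m → arm 3.3 m, τ = 70.83 × 3.3 = 233.7 N·m clockwise.
Bag of cement: 27.9 × 9.81 = 273.7 N down at 1.58 m → arm 1.58 m, τ = 273.7 × 1.58 = 432.4 N·m clockwise.
Load: 7.4 × 9.81 = 72.59 N down at 1.96 m → arm 1.96 m, τ = 72.59 × 1.96 = 142.3 N·m clockwise.
Net moment of the loads = 1468 N·m clockwise.
The upward force F acts at a point 3.72 m from the left end, arm 3.72 m, giving F × 3.72 counterclockwise.
For rotational equilibrium, F × 3.72 = 1468, so F = 1468 / 3.72 = 395 N.

F ≈ 395 N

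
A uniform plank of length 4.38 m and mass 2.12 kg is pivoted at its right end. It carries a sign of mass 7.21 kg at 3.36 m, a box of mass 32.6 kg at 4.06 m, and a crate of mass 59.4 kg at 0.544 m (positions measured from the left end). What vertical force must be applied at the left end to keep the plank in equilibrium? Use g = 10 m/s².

F ≈ 571 N

Sum moments about the right end (the unknown pivot reaction has zero arm there).
Beam weight: 2.12 × 10 = 21.2 N down at 2.19 m → arm 2.19 m, τ = 21.2 × 2.19 = 46.43 N·m counterclockwise.
Sign: 7.21 × 10 = 72.1 N down at 3.36 m → arm 1.02 m, τ = 72.1 × 1.02 = 73.54 N·m counterclockwise.
Box: 32.6 × 10 = 326 N down at 4.06 m → arm 0.32 m, τ = 326 × 0.32 = 104.3 N·m counterclockwise.
Crate: 59.4 × 10 = 594 N down at 0.544 m → arm 3.836 m, τ = 594 × 3.836 = 2279 N·m counterclockwise.
Net moment of the loads = 2503 N·m counterclockwise.
The upward force F acts at the left end, arm 4.38 m, giving F × 4.38 clockwise.
Balancing moments: F × 4.38 = 2503, giving F = 2503 / 4.38 = 571 N.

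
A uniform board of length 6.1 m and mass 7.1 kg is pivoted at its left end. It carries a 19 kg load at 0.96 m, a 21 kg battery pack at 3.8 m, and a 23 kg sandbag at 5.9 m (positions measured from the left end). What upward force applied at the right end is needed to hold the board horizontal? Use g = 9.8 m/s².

Taking torques about the left end:
Beam weight: 7.1 × 9.8 = 69.58 N down at 3.05 m → arm 3.05 m, τ = 69.58 × 3.05 = 212.2 N·m clockwise.
Load: 19 × 9.8 = 186.2 N down at 0.96 m → arm 0.96 m, τ = 186.2 × 0.96 = 178.8 N·m clockwise.
Battery pack: 21 × 9.8 = 205.8 N down at 3.8 m → arm 3.8 m, τ = 205.8 × 3.8 = 782 N·m clockwise.
Sandbag: 23 × 9.8 = 225.4 N down at 5.9 m → arm 5.9 m, τ = 225.4 × 5.9 = 1330 N·m clockwise.
Net moment of the loads = 2503 N·m clockwise.
The upward force F acts at the right end, arm 6.1 m, giving F × 6.1 counterclockwise.
For rotational equilibrium, F × 6.1 = 2503, so F = 2503 / 6.1 = 410 N.

F ≈ 410 N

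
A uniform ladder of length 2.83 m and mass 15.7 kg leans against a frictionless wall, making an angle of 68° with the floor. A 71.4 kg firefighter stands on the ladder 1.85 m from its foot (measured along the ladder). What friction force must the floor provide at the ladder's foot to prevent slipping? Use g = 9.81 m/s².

About the foot of the ladder:
Ladder weight 15.7×9.81 = 154 N acts at 1.415 m along the ladder; its horizontal arm is 1.415·cos68° = 0.5301 m → τ = 81.64 N·m clockwise.
Firefighter: 71.4×9.81 = 700.4 N at 1.85 m → arm 0.693 m → τ = 485.4 N·m clockwise.
Wall normal N acts horizontally at the top; its moment arm is the height L sinθ = 2.83·sin68° = 2.624 m, counterclockwise.
For rotational equilibrium, N × 2.624 = 567, so N = 216 N.
ΣFx = 0: friction at the foot balances the wall's push, so f = N_wall = 216 N.

f ≈ 216 N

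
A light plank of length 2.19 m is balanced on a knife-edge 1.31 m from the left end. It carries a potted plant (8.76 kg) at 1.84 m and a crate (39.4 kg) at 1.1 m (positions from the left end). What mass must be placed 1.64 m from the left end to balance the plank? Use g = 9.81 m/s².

Taking torques about the knife-edge (at 1.31 m from the left end):
Potted plant: 8.76 × 9.81 = 85.94 N down at 1.84 m → arm 0.53 m, τ = 85.94 × 0.53 = 45.55 N·m clockwise.
Crate: 39.4 × 9.81 = 386.5 N down at 1.1 m → arm 0.21 m, τ = 386.5 × 0.21 = 81.16 N·m counterclockwise.
Net moment of known loads = 35.61 N·m counterclockwise.
An unknown mass m at 1.64 m has arm 0.33 m; its moment is m·g·0.33 clockwise.
For rotational equilibrium, m × 9.81 × 0.33 = 35.61, so m = 35.61 / (9.81 × 0.33) = 11 kg.

m ≈ 11 kg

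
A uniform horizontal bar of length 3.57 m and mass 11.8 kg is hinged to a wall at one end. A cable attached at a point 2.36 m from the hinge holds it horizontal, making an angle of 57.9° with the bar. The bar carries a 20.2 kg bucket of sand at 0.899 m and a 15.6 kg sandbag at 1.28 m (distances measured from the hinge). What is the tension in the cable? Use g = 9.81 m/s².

T ≈ 290 N

Take moments about the hinge.
Beam weight: 11.8 × 9.81 = 115.8 N down at 1.785 m → arm 1.785 m, τ = 115.8 × 1.785 = 206.7 N·m clockwise.
Bucket of sand: 20.2 × 9.81 = 198.2 N down at 0.899 m → arm 0.899 m, τ = 198.2 × 0.899 = 178.2 N·m clockwise.
Sandbag: 15.6 × 9.81 = 153 N down at 1.28 m → arm 1.28 m, τ = 153 × 1.28 = 195.8 N·m clockwise.
Total clockwise load moment = 580.7 N·m.
The cable tension T acts at 2.36 m; only its component perpendicular to the bar, T sinθ, produces torque. sin 57.9° = 0.8471.
Setting net torque to zero: T × 2.36 × 0.8471 = 580.7 → T = 580.7 / 1.999 = 290 N.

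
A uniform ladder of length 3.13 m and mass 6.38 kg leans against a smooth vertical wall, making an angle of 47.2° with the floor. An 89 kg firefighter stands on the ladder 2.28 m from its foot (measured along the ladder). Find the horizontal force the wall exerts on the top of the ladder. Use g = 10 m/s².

Taking torques about the foot of the ladder:
Ladder weight 6.38×10 = 63.8 N acts at 1.565 m along the ladder; its horizontal arm is 1.565·cos47.2° = 1.063 m → τ = 67.82 N·m clockwise.
Firefighter: 89×10 = 890 N at 2.28 m → arm 1.549 m → τ = 1379 N·m clockwise.
Wall normal N acts horizontally at the top; its moment arm is the height L sinθ = 3.13·sin47.2° = 2.297 m, counterclockwise.
For rotational equilibrium, N × 2.297 = 1447, so N = 630 N.

N_wall ≈ 630 N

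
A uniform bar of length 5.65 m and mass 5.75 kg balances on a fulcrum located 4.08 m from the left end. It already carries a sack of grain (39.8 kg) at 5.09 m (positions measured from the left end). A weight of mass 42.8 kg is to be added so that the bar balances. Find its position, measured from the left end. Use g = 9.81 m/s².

Sum moments about the fulcrum (at 4.08 m from the left end) (the support reaction has zero arm there).
Beam weight: 5.75 × 9.81 = 56.41 N down at 2.825 m → arm 1.255 m, τ = 56.41 × 1.255 = 70.79 N·m counterclockwise.
Sack of grain: 39.8 × 9.81 = 390.4 N down at 5.09 m → arm 1.01 m, τ = 390.4 × 1.01 = 394.3 N·m clockwise.
Net moment of existing loads = 323.5 N·m clockwise.
The weight weighs 42.8 × 9.81 = 419.9 N and must supply an equal counterclockwise moment, so its lever arm about the fulcrum is 323.5 / 419.9 = 0.77 m.
That puts it at 4.08 − 0.77 = 3.31 m from the left end.

x ≈ 3.31 m from the left end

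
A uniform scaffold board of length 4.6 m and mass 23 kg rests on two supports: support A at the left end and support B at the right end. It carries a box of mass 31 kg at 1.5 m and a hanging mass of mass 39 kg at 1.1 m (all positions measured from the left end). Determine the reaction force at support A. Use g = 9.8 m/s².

Choose support B as the axis so its reaction then has zero moment arm.
Beam weight: 23 × 9.8 = 225.4 N down at 2.3 m → arm 2.3 m, τ = 225.4 × 2.3 = 518.4 N·m counterclockwise.
Box: 31 × 9.8 = 303.8 N down at 1.5 m → arm 3.1 m, τ = 303.8 × 3.1 = 941.8 N·m counterclockwise.
Hanging mass: 39 × 9.8 = 382.2 N down at 1.1 m → arm 3.5 m, τ = 382.2 × 3.5 = 1338 N·m counterclockwise.
Net load moment about support B = 2798 N·m counterclockwise.
Reaction R at support A is upward at 0 m, arm 4.6 m → moment R × 4.6 clockwise.
For rotational equilibrium, R × 4.6 = 2798, so R = 608 N.

R_A ≈ 608 N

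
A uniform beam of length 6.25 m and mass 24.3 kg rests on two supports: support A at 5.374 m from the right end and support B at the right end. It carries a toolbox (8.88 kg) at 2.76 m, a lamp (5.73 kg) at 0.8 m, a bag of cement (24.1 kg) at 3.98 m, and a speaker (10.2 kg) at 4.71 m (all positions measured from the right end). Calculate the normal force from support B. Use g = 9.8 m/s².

R_B ≈ 263 N

Choose support A as the axis so its reaction then has zero moment arm.
Beam weight: 24.3 × 9.8 = 238.1 N down at 3.125 m → arm 2.249 m, τ = 238.1 × 2.249 = 535.5 N·m clockwise.
Toolbox: 8.88 × 9.8 = 87.02 N down at 2.76 m → arm 2.614 m, τ = 87.02 × 2.614 = 227.5 N·m clockwise.
Lamp: 5.73 × 9.8 = 56.15 N down at 0.8 m → arm 4.574 m, τ = 56.15 × 4.574 = 256.8 N·m clockwise.
Bag of cement: 24.1 × 9.8 = 236.2 N down at 3.98 m → arm 1.394 m, τ = 236.2 × 1.394 = 329.3 N·m clockwise.
Speaker: 10.2 × 9.8 = 99.96 N down at 4.71 m → arm 0.664 m, τ = 99.96 × 0.664 = 66.37 N·m clockwise.
Net load moment about support A = 1415 N·m clockwise.
Reaction R at support B is upward at 0 m, arm 5.374 m → moment R × 5.374 counterclockwise.
For rotational equilibrium, R × 5.374 = 1415, so R = 263 N.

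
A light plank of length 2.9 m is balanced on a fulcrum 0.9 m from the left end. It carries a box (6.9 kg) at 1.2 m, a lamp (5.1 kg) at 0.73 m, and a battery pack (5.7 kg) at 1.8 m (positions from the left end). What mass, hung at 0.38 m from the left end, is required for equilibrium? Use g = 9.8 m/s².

Taking torques about the fulcrum (at 0.9 m from the left end):
Box: 6.9 × 9.8 = 67.62 N down at 1.2 m → arm 0.3 m, τ = 67.62 × 0.3 = 20.29 N·m clockwise.
Lamp: 5.1 × 9.8 = 49.98 N down at 0.73 m → arm 0.17 m, τ = 49.98 × 0.17 = 8.497 N·m counterclockwise.
Battery pack: 5.7 × 9.8 = 55.86 N down at 1.8 m → arm 0.9 m, τ = 55.86 × 0.9 = 50.27 N·m clockwise.
Net moment of known loads = 62.06 N·m clockwise.
An unknown mass m at 0.38 m has arm 0.52 m; its moment is m·g·0.52 counterclockwise.
Στ = 0 ⇒ m × 9.8 × 0.52 = 62.06 ⇒ m = 62.06 / (9.8 × 0.52) = 12.2 kg.

m ≈ 12.2 kg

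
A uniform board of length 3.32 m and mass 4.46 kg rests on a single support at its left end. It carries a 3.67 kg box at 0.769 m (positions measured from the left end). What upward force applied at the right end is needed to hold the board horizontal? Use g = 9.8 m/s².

Sum moments about the left end (the unknown pivot reaction has zero arm there).
Beam weight: 4.46 × 9.8 = 43.71 N down at 1.66 m → arm 1.66 m, τ = 43.71 × 1.66 = 72.56 N·m clockwise.
Box: 3.67 × 9.8 = 35.97 N down at 0.769 m → arm 0.769 m, τ = 35.97 × 0.769 = 27.66 N·m clockwise.
Net moment of the loads = 100.2 N·m clockwise.
The upward force F acts at the right end, arm 3.32 m, giving F × 3.32 counterclockwise.
Στ = 0 ⇒ F × 3.32 = 100.2 ⇒ F = 100.2 / 3.32 = 30.2 N.

F ≈ 30.2 N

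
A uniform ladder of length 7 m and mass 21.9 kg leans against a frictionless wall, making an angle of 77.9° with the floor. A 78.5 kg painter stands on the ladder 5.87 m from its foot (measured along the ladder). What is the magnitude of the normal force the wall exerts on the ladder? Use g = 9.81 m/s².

Taking torques about the foot of the ladder:
Ladder weight 21.9×9.81 = 214.8 N acts at 3.5 m along the ladder; its horizontal arm is 3.5·cos77.9° = 0.7337 m → τ = 157.6 N·m clockwise.
Painter: 78.5×9.81 = 770.1 N at 5.87 m → arm 1.23 m → τ = 947.2 N·m clockwise.
Wall normal N acts horizontally at the top; its moment arm is the height L sinθ = 7·sin77.9° = 6.844 m, counterclockwise.
Balancing moments: N × 6.844 = 1105, giving N = 161 N.

N_wall ≈ 161 N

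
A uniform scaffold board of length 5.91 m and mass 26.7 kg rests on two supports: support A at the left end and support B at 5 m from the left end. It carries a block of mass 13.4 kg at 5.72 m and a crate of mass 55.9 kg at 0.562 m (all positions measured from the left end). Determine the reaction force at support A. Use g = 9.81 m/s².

Sum moments about support B (its reaction then has zero moment arm).
Beam weight: 26.7 × 9.81 = 261.9 N down at 2.955 m → arm 2.045 m, τ = 261.9 × 2.045 = 535.6 N·m counterclockwise.
Block: 13.4 × 9.81 = 131.5 N down at 5.72 m → arm 0.72 m, τ = 131.5 × 0.72 = 94.68 N·m clockwise.
Crate: 55.9 × 9.81 = 548.4 N down at 0.562 m → arm 4.438 m, τ = 548.4 × 4.438 = 2434 N·m counterclockwise.
Net load moment about support B = 2875 N·m counterclockwise.
Reaction R at support A is upward at 0 m, arm 5 m → moment R × 5 clockwise.
For rotational equilibrium, R × 5 = 2875, so R = 575 N.

R_A ≈ 575 N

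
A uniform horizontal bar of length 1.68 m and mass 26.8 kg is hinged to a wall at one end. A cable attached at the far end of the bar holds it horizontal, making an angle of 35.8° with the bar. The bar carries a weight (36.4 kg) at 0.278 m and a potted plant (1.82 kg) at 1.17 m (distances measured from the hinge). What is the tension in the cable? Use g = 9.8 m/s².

T ≈ 347 N

Choose the hinge as the axis so the unknown hinge reaction has zero arm there.
Beam weight: 26.8 × 9.8 = 262.6 N down at 0.84 m → arm 0.84 m, τ = 262.6 × 0.84 = 220.6 N·m clockwise.
Weight: 36.4 × 9.8 = 356.7 N down at 0.278 m → arm 0.278 m, τ = 356.7 × 0.278 = 99.16 N·m clockwise.
Potted plant: 1.82 × 9.8 = 17.84 N down at 1.17 m → arm 1.17 m, τ = 17.84 × 1.17 = 20.87 N·m clockwise.
Total clockwise load moment = 340.6 N·m.
The cable tension T acts at 1.68 m; only its component perpendicular to the bar, T sinθ, produces torque. sin 35.8° = 0.585.
For rotational equilibrium, T × 1.68 × 0.585 = 340.6, so T = 340.6 / 0.9828 = 347 N.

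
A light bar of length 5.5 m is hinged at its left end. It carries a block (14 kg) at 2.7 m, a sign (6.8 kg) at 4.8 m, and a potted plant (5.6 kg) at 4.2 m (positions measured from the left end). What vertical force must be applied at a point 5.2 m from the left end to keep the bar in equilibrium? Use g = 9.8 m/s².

F ≈ 177 N

Take moments about the left end.
Block: 14 × 9.8 = 137.2 N down at 2.7 m → arm 2.7 m, τ = 137.2 × 2.7 = 370.4 N·m clockwise.
Sign: 6.8 × 9.8 = 66.64 N down at 4.8 m → arm 4.8 m, τ = 66.64 × 4.8 = 319.9 N·m clockwise.
Potted plant: 5.6 × 9.8 = 54.88 N down at 4.2 m → arm 4.2 m, τ = 54.88 × 4.2 = 230.5 N·m clockwise.
Net moment of the loads = 920.8 N·m clockwise.
The upward force F acts at a point 5.2 m from the left end, arm 5.2 m, giving F × 5.2 counterclockwise.
Setting net torque to zero: F × 5.2 = 920.8 → F = 920.8 / 5.2 = 177 N.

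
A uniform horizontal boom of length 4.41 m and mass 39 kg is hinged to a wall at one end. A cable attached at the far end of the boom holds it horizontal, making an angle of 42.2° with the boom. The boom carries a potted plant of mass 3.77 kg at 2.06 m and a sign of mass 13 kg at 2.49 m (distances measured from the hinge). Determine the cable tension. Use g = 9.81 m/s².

T ≈ 418 N

Choose the hinge as the axis so the unknown hinge reaction has zero arm there.
Beam weight: 39 × 9.81 = 382.6 N down at 2.205 m → arm 2.205 m, τ = 382.6 × 2.205 = 843.6 N·m clockwise.
Potted plant: 3.77 × 9.81 = 36.98 N down at 2.06 m → arm 2.06 m, τ = 36.98 × 2.06 = 76.18 N·m clockwise.
Sign: 13 × 9.81 = 127.5 N down at 2.49 m → arm 2.49 m, τ = 127.5 × 2.49 = 317.5 N·m clockwise.
Total clockwise load moment = 1237 N·m.
The cable tension T acts at 4.41 m; only its component perpendicular to the boom, T sinθ, produces torque. sin 42.2° = 0.6717.
Balancing moments: T × 4.41 × 0.6717 = 1237, giving T = 1237 / 2.962 = 418 N.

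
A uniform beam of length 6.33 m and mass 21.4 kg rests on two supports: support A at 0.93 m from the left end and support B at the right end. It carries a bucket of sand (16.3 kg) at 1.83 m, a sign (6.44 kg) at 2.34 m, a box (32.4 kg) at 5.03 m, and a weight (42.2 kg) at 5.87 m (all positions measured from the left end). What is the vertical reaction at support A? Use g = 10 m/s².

R_A ≈ 423 N

Take moments about support B.
Beam weight: 21.4 × 10 = 214 N down at 3.165 m → arm 3.165 m, τ = 214 × 3.165 = 677.3 N·m counterclockwise.
Bucket of sand: 16.3 × 10 = 163 N down at 1.83 m → arm 4.5 m, τ = 163 × 4.5 = 733.5 N·m counterclockwise.
Sign: 6.44 × 10 = 64.4 N down at 2.34 m → arm 3.99 m, τ = 64.4 × 3.99 = 257 N·m counterclockwise.
Box: 32.4 × 10 = 324 N down at 5.03 m → arm 1.3 m, τ = 324 × 1.3 = 421.2 N·m counterclockwise.
Weight: 42.2 × 10 = 422 N down at 5.87 m → arm 0.46 m, τ = 422 × 0.46 = 194.1 N·m counterclockwise.
Net load moment about support B = 2283 N·m counterclockwise.
Reaction R at support A is upward at 0.93 m, arm 5.4 m → moment R × 5.4 clockwise.
Στ = 0 ⇒ R × 5.4 = 2283 ⇒ R = 423 N.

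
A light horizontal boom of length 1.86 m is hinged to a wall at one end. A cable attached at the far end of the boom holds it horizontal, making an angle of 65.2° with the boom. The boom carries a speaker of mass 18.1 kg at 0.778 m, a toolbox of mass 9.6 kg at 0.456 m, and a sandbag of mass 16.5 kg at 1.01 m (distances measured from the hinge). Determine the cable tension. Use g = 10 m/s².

T ≈ 208 N

Choose the hinge as the axis so the unknown hinge reaction has zero arm there.
Speaker: 18.1 × 10 = 181 N down at 0.778 m → arm 0.778 m, τ = 181 × 0.778 = 140.8 N·m clockwise.
Toolbox: 9.6 × 10 = 96 N down at 0.456 m → arm 0.456 m, τ = 96 × 0.456 = 43.78 N·m clockwise.
Sandbag: 16.5 × 10 = 165 N down at 1.01 m → arm 1.01 m, τ = 165 × 1.01 = 166.7 N·m clockwise.
Total clockwise load moment = 351.3 N·m.
The cable tension T acts at 1.86 m; only its component perpendicular to the boom, T sinθ, produces torque. sin 65.2° = 0.9078.
Balancing moments: T × 1.86 × 0.9078 = 351.3, giving T = 351.3 / 1.689 = 208 N.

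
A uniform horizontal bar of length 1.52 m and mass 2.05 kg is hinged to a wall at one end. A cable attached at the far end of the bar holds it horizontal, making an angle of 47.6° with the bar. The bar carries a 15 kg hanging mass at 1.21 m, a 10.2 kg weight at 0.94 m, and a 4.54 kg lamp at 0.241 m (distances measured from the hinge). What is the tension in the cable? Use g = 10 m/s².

T ≈ 271 N

Take moments about the hinge.
Beam weight: 2.05 × 10 = 20.5 N down at 0.76 m → arm 0.76 m, τ = 20.5 × 0.76 = 15.58 N·m clockwise.
Hanging mass: 15 × 10 = 150 N down at 1.21 m → arm 1.21 m, τ = 150 × 1.21 = 181.5 N·m clockwise.
Weight: 10.2 × 10 = 102 N down at 0.94 m → arm 0.94 m, τ = 102 × 0.94 = 95.88 N·m clockwise.
Lamp: 4.54 × 10 = 45.4 N down at 0.241 m → arm 0.241 m, τ = 45.4 × 0.241 = 10.94 N·m clockwise.
Total clockwise load moment = 303.9 N·m.
The cable tension T acts at 1.52 m; only its component perpendicular to the bar, T sinθ, produces torque. sin 47.6° = 0.7385.
Setting net torque to zero: T × 1.52 × 0.7385 = 303.9 → T = 303.9 / 1.123 = 271 N.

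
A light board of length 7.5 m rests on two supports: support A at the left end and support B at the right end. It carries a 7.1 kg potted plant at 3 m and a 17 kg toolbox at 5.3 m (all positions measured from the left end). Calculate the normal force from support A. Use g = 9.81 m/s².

R_A ≈ 90.7 N

Sum moments about support B (its reaction then has zero moment arm).
Potted plant: 7.1 × 9.81 = 69.65 N down at 3 m → arm 4.5 m, τ = 69.65 × 4.5 = 313.4 N·m counterclockwise.
Toolbox: 17 × 9.81 = 166.8 N down at 5.3 m → arm 2.2 m, τ = 166.8 × 2.2 = 367 N·m counterclockwise.
Net load moment about support B = 680.4 N·m counterclockwise.
Reaction R at support A is upward at 0 m, arm 7.5 m → moment R × 7.5 clockwise.
Balancing moments: R × 7.5 = 680.4, giving R = 90.7 N.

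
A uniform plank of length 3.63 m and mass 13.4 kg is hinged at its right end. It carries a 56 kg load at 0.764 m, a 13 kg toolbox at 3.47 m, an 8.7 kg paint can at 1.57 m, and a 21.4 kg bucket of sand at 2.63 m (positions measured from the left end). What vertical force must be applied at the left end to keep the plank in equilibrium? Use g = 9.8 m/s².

F ≈ 611 N

About the right end:
Beam weight: 13.4 × 9.8 = 131.3 N down at 1.815 m → arm 1.815 m, τ = 131.3 × 1.815 = 238.3 N·m counterclockwise.
Load: 56 × 9.8 = 548.8 N down at 0.764 m → arm 2.866 m, τ = 548.8 × 2.866 = 1573 N·m counterclockwise.
Toolbox: 13 × 9.8 = 127.4 N down at 3.47 m → arm 0.16 m, τ = 127.4 × 0.16 = 20.38 N·m counterclockwise.
Paint can: 8.7 × 9.8 = 85.26 N down at 1.57 m → arm 2.06 m, τ = 85.26 × 2.06 = 175.6 N·m counterclockwise.
Bucket of sand: 21.4 × 9.8 = 209.7 N down at 2.63 m → arm 1 m, τ = 209.7 × 1 = 209.7 N·m counterclockwise.
Net moment of the loads = 2217 N·m counterclockwise.
The upward force F acts at the left end, arm 3.63 m, giving F × 3.63 clockwise.
Balancing moments: F × 3.63 = 2217, giving F = 2217 / 3.63 = 611 N.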